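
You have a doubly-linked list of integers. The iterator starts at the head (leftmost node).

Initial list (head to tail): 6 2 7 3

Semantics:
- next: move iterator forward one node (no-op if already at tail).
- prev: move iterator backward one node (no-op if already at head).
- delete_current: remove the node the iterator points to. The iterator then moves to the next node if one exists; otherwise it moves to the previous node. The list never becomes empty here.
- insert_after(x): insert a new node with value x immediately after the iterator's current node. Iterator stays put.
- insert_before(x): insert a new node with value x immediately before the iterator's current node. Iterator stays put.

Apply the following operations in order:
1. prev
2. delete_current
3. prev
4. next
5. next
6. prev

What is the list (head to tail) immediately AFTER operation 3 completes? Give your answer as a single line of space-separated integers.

After 1 (prev): list=[6, 2, 7, 3] cursor@6
After 2 (delete_current): list=[2, 7, 3] cursor@2
After 3 (prev): list=[2, 7, 3] cursor@2

Answer: 2 7 3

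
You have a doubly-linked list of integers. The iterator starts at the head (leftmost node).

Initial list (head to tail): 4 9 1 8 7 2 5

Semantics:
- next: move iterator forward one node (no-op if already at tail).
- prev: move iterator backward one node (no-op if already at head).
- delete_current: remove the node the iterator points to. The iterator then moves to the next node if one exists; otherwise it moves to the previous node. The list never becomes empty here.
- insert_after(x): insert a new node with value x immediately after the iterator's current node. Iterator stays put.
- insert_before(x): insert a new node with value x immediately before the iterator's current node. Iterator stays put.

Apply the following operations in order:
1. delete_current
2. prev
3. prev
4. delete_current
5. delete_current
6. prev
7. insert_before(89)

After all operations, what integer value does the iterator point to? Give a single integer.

After 1 (delete_current): list=[9, 1, 8, 7, 2, 5] cursor@9
After 2 (prev): list=[9, 1, 8, 7, 2, 5] cursor@9
After 3 (prev): list=[9, 1, 8, 7, 2, 5] cursor@9
After 4 (delete_current): list=[1, 8, 7, 2, 5] cursor@1
After 5 (delete_current): list=[8, 7, 2, 5] cursor@8
After 6 (prev): list=[8, 7, 2, 5] cursor@8
After 7 (insert_before(89)): list=[89, 8, 7, 2, 5] cursor@8

Answer: 8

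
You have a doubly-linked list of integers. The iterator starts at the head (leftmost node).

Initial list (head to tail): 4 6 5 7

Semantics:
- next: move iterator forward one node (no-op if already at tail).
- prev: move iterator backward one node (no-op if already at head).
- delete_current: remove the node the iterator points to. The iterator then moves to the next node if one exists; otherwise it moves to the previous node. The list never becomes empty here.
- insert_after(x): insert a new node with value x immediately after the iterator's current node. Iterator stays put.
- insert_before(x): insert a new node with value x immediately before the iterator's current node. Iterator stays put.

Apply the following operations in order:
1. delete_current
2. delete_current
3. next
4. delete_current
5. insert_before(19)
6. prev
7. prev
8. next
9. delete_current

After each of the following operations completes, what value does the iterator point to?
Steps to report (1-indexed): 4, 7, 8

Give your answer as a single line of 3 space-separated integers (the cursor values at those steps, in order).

Answer: 5 19 5

Derivation:
After 1 (delete_current): list=[6, 5, 7] cursor@6
After 2 (delete_current): list=[5, 7] cursor@5
After 3 (next): list=[5, 7] cursor@7
After 4 (delete_current): list=[5] cursor@5
After 5 (insert_before(19)): list=[19, 5] cursor@5
After 6 (prev): list=[19, 5] cursor@19
After 7 (prev): list=[19, 5] cursor@19
After 8 (next): list=[19, 5] cursor@5
After 9 (delete_current): list=[19] cursor@19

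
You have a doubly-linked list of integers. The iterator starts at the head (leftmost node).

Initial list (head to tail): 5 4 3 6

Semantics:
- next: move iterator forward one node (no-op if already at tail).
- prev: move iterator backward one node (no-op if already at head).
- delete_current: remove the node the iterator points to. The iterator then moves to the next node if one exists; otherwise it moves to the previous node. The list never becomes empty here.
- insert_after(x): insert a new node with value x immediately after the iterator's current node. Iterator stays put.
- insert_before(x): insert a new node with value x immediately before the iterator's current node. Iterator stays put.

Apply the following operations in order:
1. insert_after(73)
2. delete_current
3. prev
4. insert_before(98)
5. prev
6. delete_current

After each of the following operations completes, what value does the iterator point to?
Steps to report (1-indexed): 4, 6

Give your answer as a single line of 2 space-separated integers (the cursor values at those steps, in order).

After 1 (insert_after(73)): list=[5, 73, 4, 3, 6] cursor@5
After 2 (delete_current): list=[73, 4, 3, 6] cursor@73
After 3 (prev): list=[73, 4, 3, 6] cursor@73
After 4 (insert_before(98)): list=[98, 73, 4, 3, 6] cursor@73
After 5 (prev): list=[98, 73, 4, 3, 6] cursor@98
After 6 (delete_current): list=[73, 4, 3, 6] cursor@73

Answer: 73 73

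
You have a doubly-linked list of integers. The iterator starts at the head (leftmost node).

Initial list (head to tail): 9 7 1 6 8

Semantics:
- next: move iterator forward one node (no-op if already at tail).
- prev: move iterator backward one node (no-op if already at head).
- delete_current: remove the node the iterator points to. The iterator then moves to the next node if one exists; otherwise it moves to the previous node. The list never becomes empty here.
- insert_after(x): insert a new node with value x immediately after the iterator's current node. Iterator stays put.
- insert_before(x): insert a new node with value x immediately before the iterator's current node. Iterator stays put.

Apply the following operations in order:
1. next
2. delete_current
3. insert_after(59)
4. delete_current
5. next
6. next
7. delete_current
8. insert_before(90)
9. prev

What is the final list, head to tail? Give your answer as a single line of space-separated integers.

After 1 (next): list=[9, 7, 1, 6, 8] cursor@7
After 2 (delete_current): list=[9, 1, 6, 8] cursor@1
After 3 (insert_after(59)): list=[9, 1, 59, 6, 8] cursor@1
After 4 (delete_current): list=[9, 59, 6, 8] cursor@59
After 5 (next): list=[9, 59, 6, 8] cursor@6
After 6 (next): list=[9, 59, 6, 8] cursor@8
After 7 (delete_current): list=[9, 59, 6] cursor@6
After 8 (insert_before(90)): list=[9, 59, 90, 6] cursor@6
After 9 (prev): list=[9, 59, 90, 6] cursor@90

Answer: 9 59 90 6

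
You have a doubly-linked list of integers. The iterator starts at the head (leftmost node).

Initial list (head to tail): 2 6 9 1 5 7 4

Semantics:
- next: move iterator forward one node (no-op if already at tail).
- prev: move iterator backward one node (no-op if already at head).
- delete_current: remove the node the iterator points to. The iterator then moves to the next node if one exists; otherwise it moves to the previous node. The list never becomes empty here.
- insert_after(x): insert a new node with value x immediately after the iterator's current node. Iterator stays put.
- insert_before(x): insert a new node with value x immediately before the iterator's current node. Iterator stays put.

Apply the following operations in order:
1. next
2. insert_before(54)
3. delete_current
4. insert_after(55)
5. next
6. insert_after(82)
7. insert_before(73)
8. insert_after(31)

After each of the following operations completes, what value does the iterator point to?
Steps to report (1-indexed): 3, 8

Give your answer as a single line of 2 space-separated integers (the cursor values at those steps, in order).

Answer: 9 55

Derivation:
After 1 (next): list=[2, 6, 9, 1, 5, 7, 4] cursor@6
After 2 (insert_before(54)): list=[2, 54, 6, 9, 1, 5, 7, 4] cursor@6
After 3 (delete_current): list=[2, 54, 9, 1, 5, 7, 4] cursor@9
After 4 (insert_after(55)): list=[2, 54, 9, 55, 1, 5, 7, 4] cursor@9
After 5 (next): list=[2, 54, 9, 55, 1, 5, 7, 4] cursor@55
After 6 (insert_after(82)): list=[2, 54, 9, 55, 82, 1, 5, 7, 4] cursor@55
After 7 (insert_before(73)): list=[2, 54, 9, 73, 55, 82, 1, 5, 7, 4] cursor@55
After 8 (insert_after(31)): list=[2, 54, 9, 73, 55, 31, 82, 1, 5, 7, 4] cursor@55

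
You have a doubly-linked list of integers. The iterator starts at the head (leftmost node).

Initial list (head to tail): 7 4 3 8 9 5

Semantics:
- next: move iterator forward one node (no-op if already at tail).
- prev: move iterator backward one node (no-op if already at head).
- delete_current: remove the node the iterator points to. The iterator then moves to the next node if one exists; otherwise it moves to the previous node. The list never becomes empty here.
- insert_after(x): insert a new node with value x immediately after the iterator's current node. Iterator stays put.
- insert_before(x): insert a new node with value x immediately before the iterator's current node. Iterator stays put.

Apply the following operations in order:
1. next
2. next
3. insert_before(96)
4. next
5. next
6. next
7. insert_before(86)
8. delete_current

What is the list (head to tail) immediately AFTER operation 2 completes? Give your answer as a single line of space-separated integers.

Answer: 7 4 3 8 9 5

Derivation:
After 1 (next): list=[7, 4, 3, 8, 9, 5] cursor@4
After 2 (next): list=[7, 4, 3, 8, 9, 5] cursor@3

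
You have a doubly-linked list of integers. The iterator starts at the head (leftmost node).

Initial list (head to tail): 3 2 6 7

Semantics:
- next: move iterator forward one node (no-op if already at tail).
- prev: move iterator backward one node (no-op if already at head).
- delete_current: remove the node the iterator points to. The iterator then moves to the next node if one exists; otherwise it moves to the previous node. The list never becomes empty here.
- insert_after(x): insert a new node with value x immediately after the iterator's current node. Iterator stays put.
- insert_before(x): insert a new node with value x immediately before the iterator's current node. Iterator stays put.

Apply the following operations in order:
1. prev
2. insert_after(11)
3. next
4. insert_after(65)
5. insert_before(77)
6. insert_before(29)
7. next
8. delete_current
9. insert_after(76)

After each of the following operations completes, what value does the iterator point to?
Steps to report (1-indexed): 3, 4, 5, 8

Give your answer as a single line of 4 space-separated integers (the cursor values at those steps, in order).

Answer: 11 11 11 2

Derivation:
After 1 (prev): list=[3, 2, 6, 7] cursor@3
After 2 (insert_after(11)): list=[3, 11, 2, 6, 7] cursor@3
After 3 (next): list=[3, 11, 2, 6, 7] cursor@11
After 4 (insert_after(65)): list=[3, 11, 65, 2, 6, 7] cursor@11
After 5 (insert_before(77)): list=[3, 77, 11, 65, 2, 6, 7] cursor@11
After 6 (insert_before(29)): list=[3, 77, 29, 11, 65, 2, 6, 7] cursor@11
After 7 (next): list=[3, 77, 29, 11, 65, 2, 6, 7] cursor@65
After 8 (delete_current): list=[3, 77, 29, 11, 2, 6, 7] cursor@2
After 9 (insert_after(76)): list=[3, 77, 29, 11, 2, 76, 6, 7] cursor@2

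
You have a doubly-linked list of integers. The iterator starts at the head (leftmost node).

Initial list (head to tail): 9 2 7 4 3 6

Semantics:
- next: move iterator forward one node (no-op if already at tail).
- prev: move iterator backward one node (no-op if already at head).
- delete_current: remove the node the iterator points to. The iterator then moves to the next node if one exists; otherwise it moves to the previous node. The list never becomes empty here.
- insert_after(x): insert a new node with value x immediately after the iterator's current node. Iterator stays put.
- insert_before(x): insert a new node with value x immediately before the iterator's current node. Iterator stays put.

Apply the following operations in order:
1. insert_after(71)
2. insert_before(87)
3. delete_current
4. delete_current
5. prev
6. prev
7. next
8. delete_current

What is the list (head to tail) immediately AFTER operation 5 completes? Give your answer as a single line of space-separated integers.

Answer: 87 2 7 4 3 6

Derivation:
After 1 (insert_after(71)): list=[9, 71, 2, 7, 4, 3, 6] cursor@9
After 2 (insert_before(87)): list=[87, 9, 71, 2, 7, 4, 3, 6] cursor@9
After 3 (delete_current): list=[87, 71, 2, 7, 4, 3, 6] cursor@71
After 4 (delete_current): list=[87, 2, 7, 4, 3, 6] cursor@2
After 5 (prev): list=[87, 2, 7, 4, 3, 6] cursor@87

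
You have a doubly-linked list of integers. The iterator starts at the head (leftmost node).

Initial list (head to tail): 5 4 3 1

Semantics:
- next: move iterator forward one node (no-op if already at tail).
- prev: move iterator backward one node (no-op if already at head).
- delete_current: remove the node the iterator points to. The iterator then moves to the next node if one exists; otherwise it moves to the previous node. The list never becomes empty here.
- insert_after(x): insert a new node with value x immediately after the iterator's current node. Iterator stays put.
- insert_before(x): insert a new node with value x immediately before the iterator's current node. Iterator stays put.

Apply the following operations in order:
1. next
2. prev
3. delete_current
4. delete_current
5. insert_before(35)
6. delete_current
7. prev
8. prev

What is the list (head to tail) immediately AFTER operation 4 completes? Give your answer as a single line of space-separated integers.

Answer: 3 1

Derivation:
After 1 (next): list=[5, 4, 3, 1] cursor@4
After 2 (prev): list=[5, 4, 3, 1] cursor@5
After 3 (delete_current): list=[4, 3, 1] cursor@4
After 4 (delete_current): list=[3, 1] cursor@3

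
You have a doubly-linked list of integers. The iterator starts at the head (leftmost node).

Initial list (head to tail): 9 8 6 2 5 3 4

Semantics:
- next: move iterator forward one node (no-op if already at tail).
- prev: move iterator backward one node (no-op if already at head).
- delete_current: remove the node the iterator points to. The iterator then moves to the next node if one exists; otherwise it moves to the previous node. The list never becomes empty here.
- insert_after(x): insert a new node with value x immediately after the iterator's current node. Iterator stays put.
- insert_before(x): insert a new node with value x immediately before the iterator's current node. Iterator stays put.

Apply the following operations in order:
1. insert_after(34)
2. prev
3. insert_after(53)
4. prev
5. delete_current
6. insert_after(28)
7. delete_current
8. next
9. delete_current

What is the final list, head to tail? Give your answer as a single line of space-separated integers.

Answer: 28 8 6 2 5 3 4

Derivation:
After 1 (insert_after(34)): list=[9, 34, 8, 6, 2, 5, 3, 4] cursor@9
After 2 (prev): list=[9, 34, 8, 6, 2, 5, 3, 4] cursor@9
After 3 (insert_after(53)): list=[9, 53, 34, 8, 6, 2, 5, 3, 4] cursor@9
After 4 (prev): list=[9, 53, 34, 8, 6, 2, 5, 3, 4] cursor@9
After 5 (delete_current): list=[53, 34, 8, 6, 2, 5, 3, 4] cursor@53
After 6 (insert_after(28)): list=[53, 28, 34, 8, 6, 2, 5, 3, 4] cursor@53
After 7 (delete_current): list=[28, 34, 8, 6, 2, 5, 3, 4] cursor@28
After 8 (next): list=[28, 34, 8, 6, 2, 5, 3, 4] cursor@34
After 9 (delete_current): list=[28, 8, 6, 2, 5, 3, 4] cursor@8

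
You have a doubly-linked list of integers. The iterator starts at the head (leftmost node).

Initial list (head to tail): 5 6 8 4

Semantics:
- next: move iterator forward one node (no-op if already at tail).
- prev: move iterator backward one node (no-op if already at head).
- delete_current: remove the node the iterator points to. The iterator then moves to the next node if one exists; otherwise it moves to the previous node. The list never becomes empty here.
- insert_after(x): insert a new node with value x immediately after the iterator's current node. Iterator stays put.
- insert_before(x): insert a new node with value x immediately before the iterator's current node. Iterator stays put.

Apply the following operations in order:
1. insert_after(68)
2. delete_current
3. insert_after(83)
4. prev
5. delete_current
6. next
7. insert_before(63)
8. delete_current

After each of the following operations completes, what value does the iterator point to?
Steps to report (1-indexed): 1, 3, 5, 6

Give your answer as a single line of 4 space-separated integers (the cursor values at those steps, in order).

Answer: 5 68 83 6

Derivation:
After 1 (insert_after(68)): list=[5, 68, 6, 8, 4] cursor@5
After 2 (delete_current): list=[68, 6, 8, 4] cursor@68
After 3 (insert_after(83)): list=[68, 83, 6, 8, 4] cursor@68
After 4 (prev): list=[68, 83, 6, 8, 4] cursor@68
After 5 (delete_current): list=[83, 6, 8, 4] cursor@83
After 6 (next): list=[83, 6, 8, 4] cursor@6
After 7 (insert_before(63)): list=[83, 63, 6, 8, 4] cursor@6
After 8 (delete_current): list=[83, 63, 8, 4] cursor@8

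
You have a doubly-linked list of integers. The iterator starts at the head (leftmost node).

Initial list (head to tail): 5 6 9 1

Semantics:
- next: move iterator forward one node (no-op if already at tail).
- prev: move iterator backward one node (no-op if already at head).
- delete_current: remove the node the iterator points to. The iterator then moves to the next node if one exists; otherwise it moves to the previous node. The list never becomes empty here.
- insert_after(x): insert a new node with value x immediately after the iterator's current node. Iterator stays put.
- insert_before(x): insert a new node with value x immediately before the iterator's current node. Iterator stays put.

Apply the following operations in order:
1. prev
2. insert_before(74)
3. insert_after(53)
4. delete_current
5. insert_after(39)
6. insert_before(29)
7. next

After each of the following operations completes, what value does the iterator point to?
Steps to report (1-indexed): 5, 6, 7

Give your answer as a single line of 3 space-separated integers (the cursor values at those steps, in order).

After 1 (prev): list=[5, 6, 9, 1] cursor@5
After 2 (insert_before(74)): list=[74, 5, 6, 9, 1] cursor@5
After 3 (insert_after(53)): list=[74, 5, 53, 6, 9, 1] cursor@5
After 4 (delete_current): list=[74, 53, 6, 9, 1] cursor@53
After 5 (insert_after(39)): list=[74, 53, 39, 6, 9, 1] cursor@53
After 6 (insert_before(29)): list=[74, 29, 53, 39, 6, 9, 1] cursor@53
After 7 (next): list=[74, 29, 53, 39, 6, 9, 1] cursor@39

Answer: 53 53 39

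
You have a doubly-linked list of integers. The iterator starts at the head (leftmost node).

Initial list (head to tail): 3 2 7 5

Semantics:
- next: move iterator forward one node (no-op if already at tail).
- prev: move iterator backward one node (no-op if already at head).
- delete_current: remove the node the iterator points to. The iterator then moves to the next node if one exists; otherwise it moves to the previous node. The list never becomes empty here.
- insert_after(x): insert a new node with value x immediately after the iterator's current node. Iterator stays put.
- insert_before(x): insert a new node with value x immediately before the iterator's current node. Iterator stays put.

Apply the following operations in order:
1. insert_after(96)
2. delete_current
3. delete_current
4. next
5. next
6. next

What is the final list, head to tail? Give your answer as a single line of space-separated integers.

After 1 (insert_after(96)): list=[3, 96, 2, 7, 5] cursor@3
After 2 (delete_current): list=[96, 2, 7, 5] cursor@96
After 3 (delete_current): list=[2, 7, 5] cursor@2
After 4 (next): list=[2, 7, 5] cursor@7
After 5 (next): list=[2, 7, 5] cursor@5
After 6 (next): list=[2, 7, 5] cursor@5

Answer: 2 7 5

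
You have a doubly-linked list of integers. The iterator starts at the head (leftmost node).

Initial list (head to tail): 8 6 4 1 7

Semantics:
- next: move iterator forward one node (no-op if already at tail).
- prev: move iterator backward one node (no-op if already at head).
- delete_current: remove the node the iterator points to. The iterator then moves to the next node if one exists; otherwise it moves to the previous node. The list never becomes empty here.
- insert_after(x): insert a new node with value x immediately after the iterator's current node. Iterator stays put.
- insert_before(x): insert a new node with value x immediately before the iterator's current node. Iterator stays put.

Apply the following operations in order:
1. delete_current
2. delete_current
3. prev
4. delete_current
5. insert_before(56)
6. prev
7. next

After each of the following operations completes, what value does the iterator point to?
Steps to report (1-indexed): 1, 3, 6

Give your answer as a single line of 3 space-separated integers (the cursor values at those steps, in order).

Answer: 6 4 56

Derivation:
After 1 (delete_current): list=[6, 4, 1, 7] cursor@6
After 2 (delete_current): list=[4, 1, 7] cursor@4
After 3 (prev): list=[4, 1, 7] cursor@4
After 4 (delete_current): list=[1, 7] cursor@1
After 5 (insert_before(56)): list=[56, 1, 7] cursor@1
After 6 (prev): list=[56, 1, 7] cursor@56
After 7 (next): list=[56, 1, 7] cursor@1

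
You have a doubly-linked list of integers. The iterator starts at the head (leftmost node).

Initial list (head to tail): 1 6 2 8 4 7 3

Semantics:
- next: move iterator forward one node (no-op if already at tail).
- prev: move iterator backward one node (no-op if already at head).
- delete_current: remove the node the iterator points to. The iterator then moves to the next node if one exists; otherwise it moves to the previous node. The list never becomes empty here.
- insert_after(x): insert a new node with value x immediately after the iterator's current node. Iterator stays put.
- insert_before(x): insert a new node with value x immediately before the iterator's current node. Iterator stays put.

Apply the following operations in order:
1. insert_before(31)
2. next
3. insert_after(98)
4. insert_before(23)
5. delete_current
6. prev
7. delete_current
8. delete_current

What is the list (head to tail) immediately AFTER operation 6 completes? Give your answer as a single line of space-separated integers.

Answer: 31 1 23 98 2 8 4 7 3

Derivation:
After 1 (insert_before(31)): list=[31, 1, 6, 2, 8, 4, 7, 3] cursor@1
After 2 (next): list=[31, 1, 6, 2, 8, 4, 7, 3] cursor@6
After 3 (insert_after(98)): list=[31, 1, 6, 98, 2, 8, 4, 7, 3] cursor@6
After 4 (insert_before(23)): list=[31, 1, 23, 6, 98, 2, 8, 4, 7, 3] cursor@6
After 5 (delete_current): list=[31, 1, 23, 98, 2, 8, 4, 7, 3] cursor@98
After 6 (prev): list=[31, 1, 23, 98, 2, 8, 4, 7, 3] cursor@23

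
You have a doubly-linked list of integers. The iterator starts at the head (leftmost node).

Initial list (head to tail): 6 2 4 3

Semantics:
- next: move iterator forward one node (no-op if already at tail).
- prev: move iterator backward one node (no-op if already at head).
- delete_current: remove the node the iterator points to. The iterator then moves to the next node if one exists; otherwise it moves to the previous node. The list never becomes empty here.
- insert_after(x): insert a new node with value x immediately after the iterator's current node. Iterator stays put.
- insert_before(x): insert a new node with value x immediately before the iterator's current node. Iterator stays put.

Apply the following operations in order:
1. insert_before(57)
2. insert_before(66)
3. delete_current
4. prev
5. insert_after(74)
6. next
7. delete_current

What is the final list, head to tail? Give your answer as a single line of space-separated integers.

Answer: 57 66 2 4 3

Derivation:
After 1 (insert_before(57)): list=[57, 6, 2, 4, 3] cursor@6
After 2 (insert_before(66)): list=[57, 66, 6, 2, 4, 3] cursor@6
After 3 (delete_current): list=[57, 66, 2, 4, 3] cursor@2
After 4 (prev): list=[57, 66, 2, 4, 3] cursor@66
After 5 (insert_after(74)): list=[57, 66, 74, 2, 4, 3] cursor@66
After 6 (next): list=[57, 66, 74, 2, 4, 3] cursor@74
After 7 (delete_current): list=[57, 66, 2, 4, 3] cursor@2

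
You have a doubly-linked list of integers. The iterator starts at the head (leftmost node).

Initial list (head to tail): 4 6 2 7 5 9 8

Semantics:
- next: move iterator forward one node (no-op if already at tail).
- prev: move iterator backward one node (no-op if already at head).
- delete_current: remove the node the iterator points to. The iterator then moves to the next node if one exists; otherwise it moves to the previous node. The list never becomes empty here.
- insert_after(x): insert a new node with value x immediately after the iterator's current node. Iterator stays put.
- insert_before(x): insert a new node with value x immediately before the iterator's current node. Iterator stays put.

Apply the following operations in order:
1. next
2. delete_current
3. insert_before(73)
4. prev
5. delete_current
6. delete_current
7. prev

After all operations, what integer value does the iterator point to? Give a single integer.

After 1 (next): list=[4, 6, 2, 7, 5, 9, 8] cursor@6
After 2 (delete_current): list=[4, 2, 7, 5, 9, 8] cursor@2
After 3 (insert_before(73)): list=[4, 73, 2, 7, 5, 9, 8] cursor@2
After 4 (prev): list=[4, 73, 2, 7, 5, 9, 8] cursor@73
After 5 (delete_current): list=[4, 2, 7, 5, 9, 8] cursor@2
After 6 (delete_current): list=[4, 7, 5, 9, 8] cursor@7
After 7 (prev): list=[4, 7, 5, 9, 8] cursor@4

Answer: 4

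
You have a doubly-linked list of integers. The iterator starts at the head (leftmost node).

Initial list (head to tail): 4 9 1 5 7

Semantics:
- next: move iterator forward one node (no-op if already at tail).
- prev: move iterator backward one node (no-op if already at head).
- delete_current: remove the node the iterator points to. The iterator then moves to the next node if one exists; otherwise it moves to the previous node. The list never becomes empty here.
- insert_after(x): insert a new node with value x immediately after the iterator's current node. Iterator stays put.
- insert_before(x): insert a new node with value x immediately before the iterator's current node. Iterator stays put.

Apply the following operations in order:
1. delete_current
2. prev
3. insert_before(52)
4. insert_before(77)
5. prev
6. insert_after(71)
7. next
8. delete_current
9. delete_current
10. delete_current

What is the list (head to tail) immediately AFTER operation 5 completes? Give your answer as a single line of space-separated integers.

After 1 (delete_current): list=[9, 1, 5, 7] cursor@9
After 2 (prev): list=[9, 1, 5, 7] cursor@9
After 3 (insert_before(52)): list=[52, 9, 1, 5, 7] cursor@9
After 4 (insert_before(77)): list=[52, 77, 9, 1, 5, 7] cursor@9
After 5 (prev): list=[52, 77, 9, 1, 5, 7] cursor@77

Answer: 52 77 9 1 5 7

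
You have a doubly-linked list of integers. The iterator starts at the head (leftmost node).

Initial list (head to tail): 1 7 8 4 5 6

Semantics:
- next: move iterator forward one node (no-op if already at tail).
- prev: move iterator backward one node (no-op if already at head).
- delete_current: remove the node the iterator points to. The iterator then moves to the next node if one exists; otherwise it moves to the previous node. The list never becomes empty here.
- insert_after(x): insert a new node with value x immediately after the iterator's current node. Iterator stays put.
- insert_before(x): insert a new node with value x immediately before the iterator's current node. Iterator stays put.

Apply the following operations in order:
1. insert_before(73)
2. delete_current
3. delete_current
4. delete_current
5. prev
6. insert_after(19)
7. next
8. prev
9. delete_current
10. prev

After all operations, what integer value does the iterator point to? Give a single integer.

Answer: 19

Derivation:
After 1 (insert_before(73)): list=[73, 1, 7, 8, 4, 5, 6] cursor@1
After 2 (delete_current): list=[73, 7, 8, 4, 5, 6] cursor@7
After 3 (delete_current): list=[73, 8, 4, 5, 6] cursor@8
After 4 (delete_current): list=[73, 4, 5, 6] cursor@4
After 5 (prev): list=[73, 4, 5, 6] cursor@73
After 6 (insert_after(19)): list=[73, 19, 4, 5, 6] cursor@73
After 7 (next): list=[73, 19, 4, 5, 6] cursor@19
After 8 (prev): list=[73, 19, 4, 5, 6] cursor@73
After 9 (delete_current): list=[19, 4, 5, 6] cursor@19
After 10 (prev): list=[19, 4, 5, 6] cursor@19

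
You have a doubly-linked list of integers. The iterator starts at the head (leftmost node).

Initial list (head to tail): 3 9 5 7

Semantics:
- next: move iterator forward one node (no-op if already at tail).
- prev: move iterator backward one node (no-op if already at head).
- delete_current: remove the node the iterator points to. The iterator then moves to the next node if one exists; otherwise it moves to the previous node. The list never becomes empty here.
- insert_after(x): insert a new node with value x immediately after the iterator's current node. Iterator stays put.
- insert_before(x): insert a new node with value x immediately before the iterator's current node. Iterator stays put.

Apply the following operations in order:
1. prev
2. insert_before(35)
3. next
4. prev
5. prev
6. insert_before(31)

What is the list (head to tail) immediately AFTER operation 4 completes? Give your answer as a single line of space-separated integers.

Answer: 35 3 9 5 7

Derivation:
After 1 (prev): list=[3, 9, 5, 7] cursor@3
After 2 (insert_before(35)): list=[35, 3, 9, 5, 7] cursor@3
After 3 (next): list=[35, 3, 9, 5, 7] cursor@9
After 4 (prev): list=[35, 3, 9, 5, 7] cursor@3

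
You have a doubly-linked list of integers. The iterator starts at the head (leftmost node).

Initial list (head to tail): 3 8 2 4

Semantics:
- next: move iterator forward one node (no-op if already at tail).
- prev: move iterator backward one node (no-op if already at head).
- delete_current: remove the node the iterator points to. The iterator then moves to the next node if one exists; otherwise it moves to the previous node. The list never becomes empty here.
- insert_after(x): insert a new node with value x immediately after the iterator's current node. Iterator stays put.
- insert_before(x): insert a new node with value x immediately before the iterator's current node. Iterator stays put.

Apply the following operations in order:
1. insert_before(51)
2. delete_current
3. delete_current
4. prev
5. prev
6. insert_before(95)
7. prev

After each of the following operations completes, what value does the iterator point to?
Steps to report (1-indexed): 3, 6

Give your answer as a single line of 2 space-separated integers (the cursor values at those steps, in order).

Answer: 2 51

Derivation:
After 1 (insert_before(51)): list=[51, 3, 8, 2, 4] cursor@3
After 2 (delete_current): list=[51, 8, 2, 4] cursor@8
After 3 (delete_current): list=[51, 2, 4] cursor@2
After 4 (prev): list=[51, 2, 4] cursor@51
After 5 (prev): list=[51, 2, 4] cursor@51
After 6 (insert_before(95)): list=[95, 51, 2, 4] cursor@51
After 7 (prev): list=[95, 51, 2, 4] cursor@95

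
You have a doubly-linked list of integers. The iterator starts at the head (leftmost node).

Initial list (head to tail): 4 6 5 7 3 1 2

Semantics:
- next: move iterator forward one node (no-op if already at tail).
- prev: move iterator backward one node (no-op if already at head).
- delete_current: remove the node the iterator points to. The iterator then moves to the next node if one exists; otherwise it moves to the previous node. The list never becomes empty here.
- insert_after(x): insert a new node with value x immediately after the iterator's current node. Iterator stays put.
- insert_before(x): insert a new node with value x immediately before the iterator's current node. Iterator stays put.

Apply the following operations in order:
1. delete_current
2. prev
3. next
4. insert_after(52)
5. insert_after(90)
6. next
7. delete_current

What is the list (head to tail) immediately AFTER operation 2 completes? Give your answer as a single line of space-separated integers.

After 1 (delete_current): list=[6, 5, 7, 3, 1, 2] cursor@6
After 2 (prev): list=[6, 5, 7, 3, 1, 2] cursor@6

Answer: 6 5 7 3 1 2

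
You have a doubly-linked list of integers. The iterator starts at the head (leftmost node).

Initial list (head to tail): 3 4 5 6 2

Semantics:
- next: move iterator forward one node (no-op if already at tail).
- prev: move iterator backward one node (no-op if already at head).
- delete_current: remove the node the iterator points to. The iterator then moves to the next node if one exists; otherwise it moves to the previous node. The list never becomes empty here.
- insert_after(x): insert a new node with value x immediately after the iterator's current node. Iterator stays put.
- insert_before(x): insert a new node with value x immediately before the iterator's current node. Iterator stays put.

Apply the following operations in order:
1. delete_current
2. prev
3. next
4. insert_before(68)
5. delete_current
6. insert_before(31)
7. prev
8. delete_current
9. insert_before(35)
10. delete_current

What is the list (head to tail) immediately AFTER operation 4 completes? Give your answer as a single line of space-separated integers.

Answer: 4 68 5 6 2

Derivation:
After 1 (delete_current): list=[4, 5, 6, 2] cursor@4
After 2 (prev): list=[4, 5, 6, 2] cursor@4
After 3 (next): list=[4, 5, 6, 2] cursor@5
After 4 (insert_before(68)): list=[4, 68, 5, 6, 2] cursor@5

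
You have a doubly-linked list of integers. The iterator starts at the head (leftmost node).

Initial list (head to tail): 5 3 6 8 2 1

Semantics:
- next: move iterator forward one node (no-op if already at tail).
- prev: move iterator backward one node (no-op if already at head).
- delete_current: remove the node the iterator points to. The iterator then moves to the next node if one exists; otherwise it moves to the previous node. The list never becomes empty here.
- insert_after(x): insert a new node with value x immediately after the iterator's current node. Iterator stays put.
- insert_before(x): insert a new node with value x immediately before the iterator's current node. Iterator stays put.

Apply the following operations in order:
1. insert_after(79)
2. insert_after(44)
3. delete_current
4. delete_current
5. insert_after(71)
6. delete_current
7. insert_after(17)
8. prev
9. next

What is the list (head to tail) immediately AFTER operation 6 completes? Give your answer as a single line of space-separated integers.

Answer: 71 3 6 8 2 1

Derivation:
After 1 (insert_after(79)): list=[5, 79, 3, 6, 8, 2, 1] cursor@5
After 2 (insert_after(44)): list=[5, 44, 79, 3, 6, 8, 2, 1] cursor@5
After 3 (delete_current): list=[44, 79, 3, 6, 8, 2, 1] cursor@44
After 4 (delete_current): list=[79, 3, 6, 8, 2, 1] cursor@79
After 5 (insert_after(71)): list=[79, 71, 3, 6, 8, 2, 1] cursor@79
After 6 (delete_current): list=[71, 3, 6, 8, 2, 1] cursor@71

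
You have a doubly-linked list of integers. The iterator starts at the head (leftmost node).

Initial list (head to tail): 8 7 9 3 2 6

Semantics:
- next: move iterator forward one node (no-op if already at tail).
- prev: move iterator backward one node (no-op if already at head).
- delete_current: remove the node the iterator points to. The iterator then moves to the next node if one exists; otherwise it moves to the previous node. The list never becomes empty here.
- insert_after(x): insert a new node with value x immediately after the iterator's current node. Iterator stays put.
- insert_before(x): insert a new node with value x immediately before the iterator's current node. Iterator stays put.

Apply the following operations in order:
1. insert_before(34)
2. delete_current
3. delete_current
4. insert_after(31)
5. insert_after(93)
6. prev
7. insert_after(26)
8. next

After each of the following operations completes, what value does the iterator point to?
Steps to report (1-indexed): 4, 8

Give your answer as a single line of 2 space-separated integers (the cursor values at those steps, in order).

Answer: 9 26

Derivation:
After 1 (insert_before(34)): list=[34, 8, 7, 9, 3, 2, 6] cursor@8
After 2 (delete_current): list=[34, 7, 9, 3, 2, 6] cursor@7
After 3 (delete_current): list=[34, 9, 3, 2, 6] cursor@9
After 4 (insert_after(31)): list=[34, 9, 31, 3, 2, 6] cursor@9
After 5 (insert_after(93)): list=[34, 9, 93, 31, 3, 2, 6] cursor@9
After 6 (prev): list=[34, 9, 93, 31, 3, 2, 6] cursor@34
After 7 (insert_after(26)): list=[34, 26, 9, 93, 31, 3, 2, 6] cursor@34
After 8 (next): list=[34, 26, 9, 93, 31, 3, 2, 6] cursor@26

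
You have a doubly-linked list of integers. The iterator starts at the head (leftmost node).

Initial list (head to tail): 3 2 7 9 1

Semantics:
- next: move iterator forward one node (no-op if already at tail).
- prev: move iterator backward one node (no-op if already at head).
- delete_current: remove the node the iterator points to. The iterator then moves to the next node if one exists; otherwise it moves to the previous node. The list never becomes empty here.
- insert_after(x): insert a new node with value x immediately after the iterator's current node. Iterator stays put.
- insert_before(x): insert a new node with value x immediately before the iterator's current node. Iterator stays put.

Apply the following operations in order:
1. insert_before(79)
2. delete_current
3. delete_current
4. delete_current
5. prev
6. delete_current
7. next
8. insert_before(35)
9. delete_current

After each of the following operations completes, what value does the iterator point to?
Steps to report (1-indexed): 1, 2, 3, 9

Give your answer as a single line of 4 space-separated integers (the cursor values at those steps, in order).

After 1 (insert_before(79)): list=[79, 3, 2, 7, 9, 1] cursor@3
After 2 (delete_current): list=[79, 2, 7, 9, 1] cursor@2
After 3 (delete_current): list=[79, 7, 9, 1] cursor@7
After 4 (delete_current): list=[79, 9, 1] cursor@9
After 5 (prev): list=[79, 9, 1] cursor@79
After 6 (delete_current): list=[9, 1] cursor@9
After 7 (next): list=[9, 1] cursor@1
After 8 (insert_before(35)): list=[9, 35, 1] cursor@1
After 9 (delete_current): list=[9, 35] cursor@35

Answer: 3 2 7 35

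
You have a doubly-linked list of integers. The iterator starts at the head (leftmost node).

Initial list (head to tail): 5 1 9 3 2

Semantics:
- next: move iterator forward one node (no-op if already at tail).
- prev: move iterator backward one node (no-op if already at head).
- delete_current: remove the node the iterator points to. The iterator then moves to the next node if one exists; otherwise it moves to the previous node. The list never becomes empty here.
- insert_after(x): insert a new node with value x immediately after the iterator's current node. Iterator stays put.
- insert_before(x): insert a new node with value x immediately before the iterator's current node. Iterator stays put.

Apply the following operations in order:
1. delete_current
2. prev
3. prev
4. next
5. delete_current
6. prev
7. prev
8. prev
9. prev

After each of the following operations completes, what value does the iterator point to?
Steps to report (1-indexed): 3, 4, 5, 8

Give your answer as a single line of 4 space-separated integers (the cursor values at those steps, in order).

Answer: 1 9 3 1

Derivation:
After 1 (delete_current): list=[1, 9, 3, 2] cursor@1
After 2 (prev): list=[1, 9, 3, 2] cursor@1
After 3 (prev): list=[1, 9, 3, 2] cursor@1
After 4 (next): list=[1, 9, 3, 2] cursor@9
After 5 (delete_current): list=[1, 3, 2] cursor@3
After 6 (prev): list=[1, 3, 2] cursor@1
After 7 (prev): list=[1, 3, 2] cursor@1
After 8 (prev): list=[1, 3, 2] cursor@1
After 9 (prev): list=[1, 3, 2] cursor@1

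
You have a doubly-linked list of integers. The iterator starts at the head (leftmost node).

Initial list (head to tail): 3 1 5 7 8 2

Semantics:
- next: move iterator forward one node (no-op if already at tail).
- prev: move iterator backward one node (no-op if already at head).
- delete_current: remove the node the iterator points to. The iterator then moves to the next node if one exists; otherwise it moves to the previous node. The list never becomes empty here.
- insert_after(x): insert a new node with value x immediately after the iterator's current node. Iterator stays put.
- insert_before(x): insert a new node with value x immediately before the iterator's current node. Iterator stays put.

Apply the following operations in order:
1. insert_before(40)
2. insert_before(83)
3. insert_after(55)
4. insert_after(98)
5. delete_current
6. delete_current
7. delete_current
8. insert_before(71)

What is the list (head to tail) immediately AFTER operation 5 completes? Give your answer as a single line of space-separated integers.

Answer: 40 83 98 55 1 5 7 8 2

Derivation:
After 1 (insert_before(40)): list=[40, 3, 1, 5, 7, 8, 2] cursor@3
After 2 (insert_before(83)): list=[40, 83, 3, 1, 5, 7, 8, 2] cursor@3
After 3 (insert_after(55)): list=[40, 83, 3, 55, 1, 5, 7, 8, 2] cursor@3
After 4 (insert_after(98)): list=[40, 83, 3, 98, 55, 1, 5, 7, 8, 2] cursor@3
After 5 (delete_current): list=[40, 83, 98, 55, 1, 5, 7, 8, 2] cursor@98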